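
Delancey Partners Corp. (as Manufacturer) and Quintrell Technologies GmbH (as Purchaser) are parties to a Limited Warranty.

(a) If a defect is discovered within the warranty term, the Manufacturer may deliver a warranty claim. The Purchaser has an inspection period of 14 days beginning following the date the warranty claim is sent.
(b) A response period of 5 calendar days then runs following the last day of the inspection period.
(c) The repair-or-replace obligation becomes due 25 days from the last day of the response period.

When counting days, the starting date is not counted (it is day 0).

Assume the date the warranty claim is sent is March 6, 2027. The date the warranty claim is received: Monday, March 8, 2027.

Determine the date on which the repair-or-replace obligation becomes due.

April 19, 2027

The last day of the inspection period: 14 calendar days after March 6, 2027 is March 20, 2027.
The last day of the response period: March 20, 2027 + 5 days = March 25, 2027.
The date on which the repair-or-replace obligation becomes due: 25 calendar days after March 25, 2027 is April 19, 2027.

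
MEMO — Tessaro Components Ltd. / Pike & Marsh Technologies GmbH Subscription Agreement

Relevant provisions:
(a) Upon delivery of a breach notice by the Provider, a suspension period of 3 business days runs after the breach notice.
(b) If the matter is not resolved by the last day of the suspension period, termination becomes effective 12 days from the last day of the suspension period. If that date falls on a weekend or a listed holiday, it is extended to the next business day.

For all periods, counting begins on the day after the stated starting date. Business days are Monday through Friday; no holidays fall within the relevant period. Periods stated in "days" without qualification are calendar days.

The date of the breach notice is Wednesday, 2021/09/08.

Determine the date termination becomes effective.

2021/09/27

The last day of the suspension period: 3 business days after Wednesday, 2021/09/08, skipping weekends — Sep 9, Sep 10, Sep 13 — lands on Monday, 2021/09/13.
The date termination becomes effective: 12 calendar days after 2021/09/13 is 2021/09/25. That falls on a Saturday, so it rolls to the next business day, Monday, 2021/09/27.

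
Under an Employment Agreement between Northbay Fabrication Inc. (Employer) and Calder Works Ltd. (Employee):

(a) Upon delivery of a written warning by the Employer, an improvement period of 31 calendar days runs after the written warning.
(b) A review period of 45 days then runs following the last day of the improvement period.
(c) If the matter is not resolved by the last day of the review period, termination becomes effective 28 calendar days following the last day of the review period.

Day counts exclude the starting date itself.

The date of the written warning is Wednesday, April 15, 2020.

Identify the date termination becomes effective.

The last day of the improvement period: April 15, 2020 + 31 days = May 16, 2020.
Adding 45 calendar days to May 16, 2020 gives June 30, 2020, which is the last day of the review period.
Adding 28 calendar days to June 30, 2020 gives July 28, 2020, which is the date termination becomes effective.

July 28, 2020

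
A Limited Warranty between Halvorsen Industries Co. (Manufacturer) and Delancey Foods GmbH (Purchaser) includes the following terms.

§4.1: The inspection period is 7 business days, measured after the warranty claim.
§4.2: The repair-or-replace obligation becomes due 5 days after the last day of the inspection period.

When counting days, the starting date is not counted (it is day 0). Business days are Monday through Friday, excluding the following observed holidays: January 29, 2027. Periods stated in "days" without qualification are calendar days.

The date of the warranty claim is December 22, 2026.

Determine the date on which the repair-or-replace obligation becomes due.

From Tuesday, December 22, 2026, 7 business days (Dec 23, Dec 24, Dec 25, Dec 28, Dec 29, Dec 30, Dec 31, skipping weekends) brings us to Thursday, December 31, 2026, which is the last day of the inspection period.
Adding 5 calendar days to December 31, 2026 gives January 5, 2027, which is the date on which the repair-or-replace obligation becomes due.

January 5, 2027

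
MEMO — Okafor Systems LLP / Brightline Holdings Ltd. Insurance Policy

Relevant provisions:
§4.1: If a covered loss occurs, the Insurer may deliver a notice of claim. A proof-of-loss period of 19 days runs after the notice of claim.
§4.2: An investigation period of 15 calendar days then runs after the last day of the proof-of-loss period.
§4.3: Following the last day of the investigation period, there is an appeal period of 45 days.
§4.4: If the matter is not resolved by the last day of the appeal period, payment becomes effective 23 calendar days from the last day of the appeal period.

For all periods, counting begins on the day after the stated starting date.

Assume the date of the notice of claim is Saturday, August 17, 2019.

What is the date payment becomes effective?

November 27, 2019

Adding 19 calendar days to August 17, 2019 gives September 5, 2019, which is the last day of the proof-of-loss period.
The last day of the investigation period: 15 calendar days after September 5, 2019 is September 20, 2019.
Adding 45 calendar days to September 20, 2019 gives November 4, 2019, which is the last day of the appeal period.
Adding 23 calendar days to November 4, 2019 gives November 27, 2019, which is the date payment becomes effective.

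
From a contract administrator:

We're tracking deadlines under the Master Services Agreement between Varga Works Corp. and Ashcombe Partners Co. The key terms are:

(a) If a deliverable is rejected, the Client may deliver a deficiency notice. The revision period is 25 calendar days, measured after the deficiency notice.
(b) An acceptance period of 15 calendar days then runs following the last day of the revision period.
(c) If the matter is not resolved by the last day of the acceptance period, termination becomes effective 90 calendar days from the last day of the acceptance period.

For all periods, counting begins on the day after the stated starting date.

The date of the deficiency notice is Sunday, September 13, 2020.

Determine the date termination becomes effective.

Adding 25 calendar days to September 13, 2020 gives October 8, 2020, which is the last day of the revision period.
Adding 15 calendar days to October 8, 2020 gives October 23, 2020, which is the last day of the acceptance period.
The date termination becomes effective: 90 calendar days after October 23, 2020 is January 21, 2021.

January 21, 2021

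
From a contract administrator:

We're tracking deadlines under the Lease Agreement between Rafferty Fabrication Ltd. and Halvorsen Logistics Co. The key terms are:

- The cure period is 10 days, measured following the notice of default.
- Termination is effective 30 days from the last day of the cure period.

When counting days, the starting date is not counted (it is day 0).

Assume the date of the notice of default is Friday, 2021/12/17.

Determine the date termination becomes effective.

2022/01/26

The last day of the cure period: 10 calendar days after 2021/12/17 is 2021/12/27.
The date termination becomes effective: 30 calendar days after 2021/12/27 is 2022/01/26.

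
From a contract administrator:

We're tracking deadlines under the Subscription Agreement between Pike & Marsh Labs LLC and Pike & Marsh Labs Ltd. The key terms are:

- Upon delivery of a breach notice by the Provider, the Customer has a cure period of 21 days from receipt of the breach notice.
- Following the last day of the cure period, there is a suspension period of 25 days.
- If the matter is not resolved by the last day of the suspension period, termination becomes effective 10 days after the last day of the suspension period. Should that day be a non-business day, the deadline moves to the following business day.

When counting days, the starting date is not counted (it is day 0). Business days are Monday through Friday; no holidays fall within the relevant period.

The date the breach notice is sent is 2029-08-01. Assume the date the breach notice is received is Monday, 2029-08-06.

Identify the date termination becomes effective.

The last day of the cure period: 21 calendar days after 2029-08-06 is 2029-08-27.
Adding 25 calendar days to 2029-08-27 gives 2029-09-21, which is the last day of the suspension period.
Adding 10 calendar days to 2029-09-21 gives 2029-10-01, which is the date termination becomes effective. 2029-10-01 is a Monday, so no roll-forward applies.

2029-10-01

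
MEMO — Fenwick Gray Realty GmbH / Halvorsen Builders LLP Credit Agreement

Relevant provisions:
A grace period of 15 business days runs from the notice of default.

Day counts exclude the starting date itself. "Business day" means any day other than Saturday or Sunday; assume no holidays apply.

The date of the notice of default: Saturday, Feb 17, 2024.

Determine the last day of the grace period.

From Saturday, Feb 17, 2024, 15 business days (Feb 19, Feb 20, Feb 21, Feb 22, …, Mar 6, Mar 7, Mar 8, skipping weekends) brings us to Friday, Mar 8, 2024, which is the last day of the grace period.

Mar 8, 2024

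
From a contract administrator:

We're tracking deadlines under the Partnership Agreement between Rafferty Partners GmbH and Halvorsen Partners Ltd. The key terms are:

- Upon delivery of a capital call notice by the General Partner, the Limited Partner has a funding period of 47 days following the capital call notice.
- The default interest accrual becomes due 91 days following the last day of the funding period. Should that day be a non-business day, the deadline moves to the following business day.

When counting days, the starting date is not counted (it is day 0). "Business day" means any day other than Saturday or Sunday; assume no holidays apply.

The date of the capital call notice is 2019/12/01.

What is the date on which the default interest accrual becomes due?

2020/04/17

The last day of the funding period: 47 calendar days after 2019/12/01 is 2020/01/17.
The date on which the default interest accrual becomes due: 91 calendar days after 2020/01/17 is 2020/04/17. 2020/04/17 is a Friday, so no roll-forward applies.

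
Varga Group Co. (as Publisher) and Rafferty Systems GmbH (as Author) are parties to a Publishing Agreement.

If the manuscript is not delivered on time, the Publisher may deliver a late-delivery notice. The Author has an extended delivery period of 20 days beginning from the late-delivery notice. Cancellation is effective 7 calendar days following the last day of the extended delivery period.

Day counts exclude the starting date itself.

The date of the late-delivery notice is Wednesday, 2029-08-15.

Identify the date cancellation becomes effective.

2029-09-11

The last day of the extended delivery period: 2029-08-15 + 20 days = 2029-09-04.
The date cancellation becomes effective: 7 calendar days after 2029-09-04 is 2029-09-11.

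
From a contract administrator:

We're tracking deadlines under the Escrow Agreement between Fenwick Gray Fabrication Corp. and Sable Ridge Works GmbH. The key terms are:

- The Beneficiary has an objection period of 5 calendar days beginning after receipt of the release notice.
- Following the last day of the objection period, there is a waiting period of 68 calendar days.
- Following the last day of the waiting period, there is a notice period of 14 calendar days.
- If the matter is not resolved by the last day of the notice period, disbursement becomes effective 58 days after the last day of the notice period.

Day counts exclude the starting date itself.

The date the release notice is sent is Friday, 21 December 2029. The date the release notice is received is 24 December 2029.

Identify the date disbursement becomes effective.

18 May 2030

The last day of the objection period: 24 December 2029 + 5 days = 29 December 2029.
Adding 68 calendar days to 29 December 2029 gives 7 March 2030, which is the last day of the waiting period.
The last day of the notice period: 14 calendar days after 7 March 2030 is 21 March 2030.
Adding 58 calendar days to 21 March 2030 gives 18 May 2030, which is the date disbursement becomes effective.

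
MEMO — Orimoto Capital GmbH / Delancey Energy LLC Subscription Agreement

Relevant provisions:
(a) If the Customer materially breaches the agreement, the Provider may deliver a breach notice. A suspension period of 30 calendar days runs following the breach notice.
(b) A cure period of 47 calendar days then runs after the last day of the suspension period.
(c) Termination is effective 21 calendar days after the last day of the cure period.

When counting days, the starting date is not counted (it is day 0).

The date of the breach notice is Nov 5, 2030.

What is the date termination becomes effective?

Feb 11, 2031

The last day of the suspension period: 30 calendar days after Nov 5, 2030 is Dec 5, 2030.
Adding 47 calendar days to Dec 5, 2030 gives Jan 21, 2031, which is the last day of the cure period.
The date termination becomes effective: Jan 21, 2031 + 21 days = Feb 11, 2031.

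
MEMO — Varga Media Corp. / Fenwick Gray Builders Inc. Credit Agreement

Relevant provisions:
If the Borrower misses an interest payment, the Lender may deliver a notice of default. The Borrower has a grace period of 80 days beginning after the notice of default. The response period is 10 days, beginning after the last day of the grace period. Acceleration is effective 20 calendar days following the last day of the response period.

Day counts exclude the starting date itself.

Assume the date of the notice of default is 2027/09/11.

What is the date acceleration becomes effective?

2027/12/30

The last day of the grace period: 2027/09/11 + 80 days = 2027/11/30.
The last day of the response period: 10 calendar days after 2027/11/30 is 2027/12/10.
The date acceleration becomes effective: 2027/12/10 + 20 days = 2027/12/30.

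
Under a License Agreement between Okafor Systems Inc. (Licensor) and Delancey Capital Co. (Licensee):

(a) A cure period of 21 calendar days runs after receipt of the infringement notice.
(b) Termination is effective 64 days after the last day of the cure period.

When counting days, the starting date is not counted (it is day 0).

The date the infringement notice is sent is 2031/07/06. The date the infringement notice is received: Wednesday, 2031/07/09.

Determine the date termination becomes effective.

2031/10/02

Adding 21 calendar days to 2031/07/09 gives 2031/07/30, which is the last day of the cure period.
The date termination becomes effective: 2031/07/30 + 64 days = 2031/10/02.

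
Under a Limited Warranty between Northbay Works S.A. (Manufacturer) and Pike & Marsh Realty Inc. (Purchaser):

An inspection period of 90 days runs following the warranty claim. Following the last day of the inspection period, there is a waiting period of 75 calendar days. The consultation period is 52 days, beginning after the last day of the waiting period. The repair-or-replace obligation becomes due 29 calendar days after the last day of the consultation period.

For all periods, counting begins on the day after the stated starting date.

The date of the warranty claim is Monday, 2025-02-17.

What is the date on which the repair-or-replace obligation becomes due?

2025-10-21

The last day of the inspection period: 90 calendar days after 2025-02-17 is 2025-05-18.
The last day of the waiting period: 75 calendar days after 2025-05-18 is 2025-08-01.
Adding 52 calendar days to 2025-08-01 gives 2025-09-22, which is the last day of the consultation period.
The date on which the repair-or-replace obligation becomes due: 29 calendar days after 2025-09-22 is 2025-10-21.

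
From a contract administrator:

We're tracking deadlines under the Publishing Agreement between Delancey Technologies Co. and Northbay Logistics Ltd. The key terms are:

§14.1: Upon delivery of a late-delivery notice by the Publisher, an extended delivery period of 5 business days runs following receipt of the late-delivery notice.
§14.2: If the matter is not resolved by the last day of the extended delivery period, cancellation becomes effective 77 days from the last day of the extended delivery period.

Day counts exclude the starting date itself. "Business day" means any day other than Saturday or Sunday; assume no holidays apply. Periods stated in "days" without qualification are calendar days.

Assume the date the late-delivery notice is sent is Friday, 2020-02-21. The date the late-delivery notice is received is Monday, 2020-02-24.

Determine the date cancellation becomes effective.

2020-05-18

The last day of the extended delivery period: counting 5 business days from Monday, 2020-02-24 (Feb 25, Feb 26, Feb 27, Feb 28, Mar 2, skipping weekends) reaches Monday, 2020-03-02.
Adding 77 calendar days to 2020-03-02 gives 2020-05-18, which is the date cancellation becomes effective.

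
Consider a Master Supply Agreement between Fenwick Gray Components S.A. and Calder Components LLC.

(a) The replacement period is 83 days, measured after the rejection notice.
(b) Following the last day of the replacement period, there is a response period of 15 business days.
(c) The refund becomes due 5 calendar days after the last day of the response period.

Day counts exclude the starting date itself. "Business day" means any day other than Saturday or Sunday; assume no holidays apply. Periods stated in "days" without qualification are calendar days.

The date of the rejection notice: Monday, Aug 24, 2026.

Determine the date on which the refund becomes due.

Dec 9, 2026

Adding 83 calendar days to Aug 24, 2026 gives Nov 15, 2026, which is the last day of the replacement period.
The last day of the response period: 15 business days after Sunday, Nov 15, 2026, skipping weekends — Nov 16, Nov 17, Nov 18, Nov 19, …, Dec 2, Dec 3, Dec 4 — lands on Friday, Dec 4, 2026.
Adding 5 calendar days to Dec 4, 2026 gives Dec 9, 2026, which is the date on which the refund becomes due.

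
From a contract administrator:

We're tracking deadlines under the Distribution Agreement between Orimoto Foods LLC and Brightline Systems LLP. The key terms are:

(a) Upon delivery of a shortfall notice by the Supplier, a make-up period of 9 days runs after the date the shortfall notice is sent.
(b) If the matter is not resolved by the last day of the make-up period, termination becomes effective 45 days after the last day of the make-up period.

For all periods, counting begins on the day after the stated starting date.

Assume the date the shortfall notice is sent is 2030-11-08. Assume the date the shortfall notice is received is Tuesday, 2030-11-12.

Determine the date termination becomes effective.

The last day of the make-up period: 2030-11-08 + 9 days = 2030-11-17.
Adding 45 calendar days to 2030-11-17 gives 2031-01-01, which is the date termination becomes effective.

2031-01-01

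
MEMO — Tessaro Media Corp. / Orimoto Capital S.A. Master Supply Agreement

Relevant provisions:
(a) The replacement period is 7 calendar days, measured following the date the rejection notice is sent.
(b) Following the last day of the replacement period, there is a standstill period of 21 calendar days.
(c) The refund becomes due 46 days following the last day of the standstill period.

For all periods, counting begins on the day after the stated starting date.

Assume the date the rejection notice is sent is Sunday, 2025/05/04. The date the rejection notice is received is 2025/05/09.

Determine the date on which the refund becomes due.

2025/07/17

The last day of the replacement period: 7 calendar days after 2025/05/04 is 2025/05/11.
The last day of the standstill period: 21 calendar days after 2025/05/11 is 2025/06/01.
The date on which the refund becomes due: 46 calendar days after 2025/06/01 is 2025/07/17.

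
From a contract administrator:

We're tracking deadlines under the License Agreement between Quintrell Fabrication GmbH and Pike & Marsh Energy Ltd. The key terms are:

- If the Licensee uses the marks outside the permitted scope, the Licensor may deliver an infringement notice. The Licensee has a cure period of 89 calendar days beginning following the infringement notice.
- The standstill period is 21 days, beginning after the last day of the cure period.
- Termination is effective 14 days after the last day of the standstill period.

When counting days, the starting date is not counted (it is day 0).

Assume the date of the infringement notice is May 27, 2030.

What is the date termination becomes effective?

The last day of the cure period: May 27, 2030 + 89 days = August 24, 2030.
The last day of the standstill period: 21 calendar days after August 24, 2030 is September 14, 2030.
The date termination becomes effective: 14 calendar days after September 14, 2030 is September 28, 2030.

September 28, 2030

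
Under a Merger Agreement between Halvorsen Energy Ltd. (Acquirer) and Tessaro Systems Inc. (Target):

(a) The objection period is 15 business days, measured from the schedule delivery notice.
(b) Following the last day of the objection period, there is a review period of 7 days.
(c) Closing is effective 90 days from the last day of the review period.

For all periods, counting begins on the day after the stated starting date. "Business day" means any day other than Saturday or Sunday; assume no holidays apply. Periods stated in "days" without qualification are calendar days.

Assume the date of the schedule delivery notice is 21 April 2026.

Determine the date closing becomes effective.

The last day of the objection period: 15 business days after Tuesday, 21 April 2026, skipping weekends — Apr 22, Apr 23, Apr 24, Apr 27, …, May 8, May 11, May 12 — lands on Tuesday, 12 May 2026.
The last day of the review period: 12 May 2026 + 7 days = 19 May 2026.
The date closing becomes effective: 90 calendar days after 19 May 2026 is 17 August 2026.

17 August 2026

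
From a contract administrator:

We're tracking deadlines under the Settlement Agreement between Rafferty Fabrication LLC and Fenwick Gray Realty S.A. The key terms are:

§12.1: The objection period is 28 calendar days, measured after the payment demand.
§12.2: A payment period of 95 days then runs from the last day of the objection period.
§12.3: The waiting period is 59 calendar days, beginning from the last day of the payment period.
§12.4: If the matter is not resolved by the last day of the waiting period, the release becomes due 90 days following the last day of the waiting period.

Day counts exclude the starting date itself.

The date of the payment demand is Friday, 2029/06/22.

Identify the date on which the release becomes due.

The last day of the objection period: 2029/06/22 + 28 days = 2029/07/20.
Adding 95 calendar days to 2029/07/20 gives 2029/10/23, which is the last day of the payment period.
Adding 59 calendar days to 2029/10/23 gives 2029/12/21, which is the last day of the waiting period.
Adding 90 calendar days to 2029/12/21 gives 2030/03/21, which is the date on which the release becomes due.

2030/03/21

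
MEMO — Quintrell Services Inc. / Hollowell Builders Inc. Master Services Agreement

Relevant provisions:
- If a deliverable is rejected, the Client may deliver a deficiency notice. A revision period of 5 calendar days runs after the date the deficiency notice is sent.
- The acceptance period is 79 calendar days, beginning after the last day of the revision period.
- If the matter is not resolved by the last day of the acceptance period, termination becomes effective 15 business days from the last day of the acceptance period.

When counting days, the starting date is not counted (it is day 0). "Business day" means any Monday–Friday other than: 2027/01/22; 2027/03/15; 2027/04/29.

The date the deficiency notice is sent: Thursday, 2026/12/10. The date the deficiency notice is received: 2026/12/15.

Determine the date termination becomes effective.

Adding 5 calendar days to 2026/12/10 gives 2026/12/15, which is the last day of the revision period.
The last day of the acceptance period: 2026/12/15 + 79 days = 2027/03/04.
The date termination becomes effective: 15 business days after Thursday, 2027/03/04, skipping weekends and the listed holiday on Mar 15 — Mar 5, Mar 8, Mar 9, Mar 10, …, Mar 24, Mar 25, Mar 26 — lands on Friday, 2027/03/26.

2027/03/26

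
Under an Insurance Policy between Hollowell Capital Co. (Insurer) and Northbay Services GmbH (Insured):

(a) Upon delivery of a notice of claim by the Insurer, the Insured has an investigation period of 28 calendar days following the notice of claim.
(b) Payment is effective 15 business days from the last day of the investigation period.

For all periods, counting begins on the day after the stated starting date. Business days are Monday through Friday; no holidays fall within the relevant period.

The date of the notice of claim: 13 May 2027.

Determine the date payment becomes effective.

The last day of the investigation period: 28 calendar days after 13 May 2027 is 10 June 2027.
The date payment becomes effective: counting 15 business days from Thursday, 10 June 2027 (Jun 11, Jun 14, Jun 15, Jun 16, …, Jun 29, Jun 30, Jul 1, skipping weekends) reaches Thursday, 1 July 2027.

1 July 2027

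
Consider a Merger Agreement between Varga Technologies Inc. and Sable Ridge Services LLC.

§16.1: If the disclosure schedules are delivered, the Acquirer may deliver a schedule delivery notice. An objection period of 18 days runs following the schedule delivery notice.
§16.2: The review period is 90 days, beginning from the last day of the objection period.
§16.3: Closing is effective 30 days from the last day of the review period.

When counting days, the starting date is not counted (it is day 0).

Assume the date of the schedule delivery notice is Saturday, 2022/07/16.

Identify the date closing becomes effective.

2022/12/01

The last day of the objection period: 18 calendar days after 2022/07/16 is 2022/08/03.
Adding 90 calendar days to 2022/08/03 gives 2022/11/01, which is the last day of the review period.
Adding 30 calendar days to 2022/11/01 gives 2022/12/01, which is the date closing becomes effective.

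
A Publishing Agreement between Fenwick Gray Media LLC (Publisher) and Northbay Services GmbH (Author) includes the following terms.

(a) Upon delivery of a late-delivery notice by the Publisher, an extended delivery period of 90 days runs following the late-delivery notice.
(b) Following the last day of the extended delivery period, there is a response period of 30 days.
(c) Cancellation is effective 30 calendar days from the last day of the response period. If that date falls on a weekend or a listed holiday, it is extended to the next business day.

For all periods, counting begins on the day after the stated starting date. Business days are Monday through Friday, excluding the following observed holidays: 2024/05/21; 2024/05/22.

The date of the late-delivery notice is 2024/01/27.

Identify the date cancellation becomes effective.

Adding 90 calendar days to 2024/01/27 gives 2024/04/26, which is the last day of the extended delivery period.
The last day of the response period: 2024/04/26 + 30 days = 2024/05/26.
The date cancellation becomes effective: 2024/05/26 + 30 days = 2024/06/25. 2024/06/25 is a Tuesday and is not a listed holiday, so no roll-forward applies.

2024/06/25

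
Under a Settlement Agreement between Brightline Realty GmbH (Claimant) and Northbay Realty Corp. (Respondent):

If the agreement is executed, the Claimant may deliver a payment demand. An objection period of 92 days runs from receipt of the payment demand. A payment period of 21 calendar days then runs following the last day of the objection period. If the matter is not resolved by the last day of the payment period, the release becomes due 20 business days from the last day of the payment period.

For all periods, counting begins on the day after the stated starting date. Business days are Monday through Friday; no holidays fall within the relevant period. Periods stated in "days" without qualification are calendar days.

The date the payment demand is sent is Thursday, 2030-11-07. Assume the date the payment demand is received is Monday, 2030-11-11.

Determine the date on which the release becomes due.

The last day of the objection period: 2030-11-11 + 92 days = 2031-02-11.
Adding 21 calendar days to 2031-02-11 gives 2031-03-04, which is the last day of the payment period.
The date on which the release becomes due: 20 business days after Tuesday, 2031-03-04, skipping weekends — Mar 5, Mar 6, Mar 7, Mar 10, …, Mar 28, Mar 31, Apr 1 — lands on Tuesday, 2031-04-01.

2031-04-01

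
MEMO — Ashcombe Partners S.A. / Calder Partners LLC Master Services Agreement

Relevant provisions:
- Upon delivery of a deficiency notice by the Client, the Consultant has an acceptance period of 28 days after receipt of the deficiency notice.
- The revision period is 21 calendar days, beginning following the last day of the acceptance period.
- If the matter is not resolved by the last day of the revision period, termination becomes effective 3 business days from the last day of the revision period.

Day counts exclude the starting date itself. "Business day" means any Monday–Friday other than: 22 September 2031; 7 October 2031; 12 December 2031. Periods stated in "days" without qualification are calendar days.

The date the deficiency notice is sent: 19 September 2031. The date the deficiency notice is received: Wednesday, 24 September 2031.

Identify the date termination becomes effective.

17 November 2031

The last day of the acceptance period: 28 calendar days after 24 September 2031 is 22 October 2031.
The last day of the revision period: 22 October 2031 + 21 days = 12 November 2031.
The date termination becomes effective: 3 business days after Wednesday, 12 November 2031, skipping weekends — Nov 13, Nov 14, Nov 17 — lands on Monday, 17 November 2031.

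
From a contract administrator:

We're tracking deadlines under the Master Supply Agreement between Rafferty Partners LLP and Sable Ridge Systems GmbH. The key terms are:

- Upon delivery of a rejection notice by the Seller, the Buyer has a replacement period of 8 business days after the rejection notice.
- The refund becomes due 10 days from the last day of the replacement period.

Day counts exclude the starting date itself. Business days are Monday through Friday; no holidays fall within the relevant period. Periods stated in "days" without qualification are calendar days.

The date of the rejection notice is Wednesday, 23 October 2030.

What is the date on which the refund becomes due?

14 November 2030

From Wednesday, 23 October 2030, 8 business days (Oct 24, Oct 25, Oct 28, Oct 29, Oct 30, Oct 31, Nov 1, Nov 4, skipping weekends) brings us to Monday, 4 November 2030, which is the last day of the replacement period.
The date on which the refund becomes due: 10 calendar days after 4 November 2030 is 14 November 2030.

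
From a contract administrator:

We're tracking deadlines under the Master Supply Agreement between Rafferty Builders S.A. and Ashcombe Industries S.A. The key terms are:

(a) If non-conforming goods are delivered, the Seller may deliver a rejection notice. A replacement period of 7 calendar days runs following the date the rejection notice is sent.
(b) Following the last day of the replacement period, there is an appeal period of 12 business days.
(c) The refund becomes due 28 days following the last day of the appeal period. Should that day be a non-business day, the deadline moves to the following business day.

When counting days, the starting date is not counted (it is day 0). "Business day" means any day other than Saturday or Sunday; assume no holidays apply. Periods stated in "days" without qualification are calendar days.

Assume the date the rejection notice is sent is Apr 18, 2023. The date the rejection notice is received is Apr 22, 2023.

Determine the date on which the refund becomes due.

The last day of the replacement period: 7 calendar days after Apr 18, 2023 is Apr 25, 2023.
The last day of the appeal period: counting 12 business days from Tuesday, Apr 25, 2023 (Apr 26, Apr 27, Apr 28, May 1, …, May 9, May 10, May 11, skipping weekends) reaches Thursday, May 11, 2023.
Adding 28 calendar days to May 11, 2023 gives Jun 8, 2023, which is the date on which the refund becomes due. Jun 8, 2023 is a Thursday, so no roll-forward applies.

Jun 8, 2023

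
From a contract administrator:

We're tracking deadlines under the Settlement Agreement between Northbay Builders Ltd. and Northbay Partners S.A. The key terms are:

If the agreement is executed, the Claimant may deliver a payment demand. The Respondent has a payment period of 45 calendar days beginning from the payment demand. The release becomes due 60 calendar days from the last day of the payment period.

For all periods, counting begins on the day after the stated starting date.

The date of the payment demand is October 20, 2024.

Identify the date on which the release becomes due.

Adding 45 calendar days to October 20, 2024 gives December 4, 2024, which is the last day of the payment period.
The date on which the release becomes due: 60 calendar days after December 4, 2024 is February 2, 2025.

February 2, 2025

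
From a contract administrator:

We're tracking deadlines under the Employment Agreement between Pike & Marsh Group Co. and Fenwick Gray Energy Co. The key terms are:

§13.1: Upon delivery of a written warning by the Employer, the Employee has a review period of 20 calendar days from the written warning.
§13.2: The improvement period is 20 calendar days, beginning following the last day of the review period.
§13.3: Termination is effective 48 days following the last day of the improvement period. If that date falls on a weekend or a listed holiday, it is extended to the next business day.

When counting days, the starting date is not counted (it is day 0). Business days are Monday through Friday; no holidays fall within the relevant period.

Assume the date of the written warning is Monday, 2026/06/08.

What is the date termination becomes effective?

Adding 20 calendar days to 2026/06/08 gives 2026/06/28, which is the last day of the review period.
The last day of the improvement period: 2026/06/28 + 20 days = 2026/07/18.
The date termination becomes effective: 48 calendar days after 2026/07/18 is 2026/09/04. 2026/09/04 is a Friday, so no roll-forward applies.

2026/09/04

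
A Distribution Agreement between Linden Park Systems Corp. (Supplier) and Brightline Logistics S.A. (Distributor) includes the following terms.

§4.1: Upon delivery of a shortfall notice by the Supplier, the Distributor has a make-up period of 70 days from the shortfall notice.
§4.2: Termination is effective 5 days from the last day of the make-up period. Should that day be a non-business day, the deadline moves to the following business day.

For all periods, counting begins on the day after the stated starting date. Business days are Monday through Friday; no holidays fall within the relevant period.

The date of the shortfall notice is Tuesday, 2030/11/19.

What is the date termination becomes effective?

2031/02/03

The last day of the make-up period: 70 calendar days after 2030/11/19 is 2031/01/28.
The date termination becomes effective: 5 calendar days after 2031/01/28 is 2031/02/02. That falls on a Sunday, so it rolls to the next business day, Monday, 2031/02/03.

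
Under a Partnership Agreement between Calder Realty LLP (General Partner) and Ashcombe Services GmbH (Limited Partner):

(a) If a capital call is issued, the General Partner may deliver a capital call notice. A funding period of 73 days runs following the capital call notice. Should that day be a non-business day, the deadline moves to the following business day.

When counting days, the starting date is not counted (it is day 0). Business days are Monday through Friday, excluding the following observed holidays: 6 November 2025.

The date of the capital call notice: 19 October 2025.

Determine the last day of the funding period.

31 December 2025

The last day of the funding period: 73 calendar days after 19 October 2025 is 31 December 2025. 31 December 2025 is a Wednesday and is not a listed holiday, so no roll-forward applies.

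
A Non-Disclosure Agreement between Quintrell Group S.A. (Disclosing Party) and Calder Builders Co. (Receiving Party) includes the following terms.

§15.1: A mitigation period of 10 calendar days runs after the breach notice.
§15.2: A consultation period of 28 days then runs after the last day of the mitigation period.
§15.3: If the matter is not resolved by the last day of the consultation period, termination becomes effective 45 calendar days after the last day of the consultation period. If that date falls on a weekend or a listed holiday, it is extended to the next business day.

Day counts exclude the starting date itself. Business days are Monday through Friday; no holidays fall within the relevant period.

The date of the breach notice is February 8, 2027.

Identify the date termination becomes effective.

May 3, 2027

The last day of the mitigation period: 10 calendar days after February 8, 2027 is February 18, 2027.
The last day of the consultation period: 28 calendar days after February 18, 2027 is March 18, 2027.
Adding 45 calendar days to March 18, 2027 gives May 2, 2027, which is the date termination becomes effective. That falls on a Sunday, so it rolls to the next business day, Monday, May 3, 2027.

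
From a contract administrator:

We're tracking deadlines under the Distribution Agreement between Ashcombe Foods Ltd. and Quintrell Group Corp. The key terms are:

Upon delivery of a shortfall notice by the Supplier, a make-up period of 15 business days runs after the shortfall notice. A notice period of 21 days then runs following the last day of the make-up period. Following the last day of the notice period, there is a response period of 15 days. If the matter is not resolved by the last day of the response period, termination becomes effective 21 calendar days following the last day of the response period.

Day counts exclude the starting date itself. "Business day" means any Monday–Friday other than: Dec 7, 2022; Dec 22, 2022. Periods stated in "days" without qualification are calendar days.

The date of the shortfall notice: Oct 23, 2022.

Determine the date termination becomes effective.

The last day of the make-up period: counting 15 business days from Sunday, Oct 23, 2022 (Oct 24, Oct 25, Oct 26, Oct 27, …, Nov 9, Nov 10, Nov 11, skipping weekends) reaches Friday, Nov 11, 2022.
Adding 21 calendar days to Nov 11, 2022 gives Dec 2, 2022, which is the last day of the notice period.
Adding 15 calendar days to Dec 2, 2022 gives Dec 17, 2022, which is the last day of the response period.
Adding 21 calendar days to Dec 17, 2022 gives Jan 7, 2023, which is the date termination becomes effective.

Jan 7, 2023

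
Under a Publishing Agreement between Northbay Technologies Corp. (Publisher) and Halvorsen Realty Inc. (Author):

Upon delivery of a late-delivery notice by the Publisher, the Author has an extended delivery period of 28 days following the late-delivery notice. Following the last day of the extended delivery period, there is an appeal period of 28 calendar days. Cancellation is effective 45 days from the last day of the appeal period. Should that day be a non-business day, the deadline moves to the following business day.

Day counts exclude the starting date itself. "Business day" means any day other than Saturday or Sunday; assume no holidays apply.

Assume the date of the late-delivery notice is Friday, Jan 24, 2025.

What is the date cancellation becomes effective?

May 5, 2025

Adding 28 calendar days to Jan 24, 2025 gives Feb 21, 2025, which is the last day of the extended delivery period.
The last day of the appeal period: 28 calendar days after Feb 21, 2025 is Mar 21, 2025.
The date cancellation becomes effective: Mar 21, 2025 + 45 days = May 5, 2025. May 5, 2025 is a Monday, so no roll-forward applies.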